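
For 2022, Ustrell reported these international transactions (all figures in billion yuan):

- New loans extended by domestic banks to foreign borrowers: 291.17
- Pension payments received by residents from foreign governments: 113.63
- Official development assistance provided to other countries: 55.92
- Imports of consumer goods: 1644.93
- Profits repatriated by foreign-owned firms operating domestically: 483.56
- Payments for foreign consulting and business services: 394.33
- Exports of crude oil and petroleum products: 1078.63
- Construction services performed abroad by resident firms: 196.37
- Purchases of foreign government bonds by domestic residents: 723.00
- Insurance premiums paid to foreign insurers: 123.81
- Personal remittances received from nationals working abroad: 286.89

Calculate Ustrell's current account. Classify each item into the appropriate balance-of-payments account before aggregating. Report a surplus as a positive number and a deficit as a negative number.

-1027.03

Goods: -1644.93 + 1078.63 = -566.30
Services: -123.81 + 196.37 - 394.33 = -321.77
Primary income: -483.56
Secondary income: 286.89 + 113.63 - 55.92 = 344.60
Current account = (-566.30) + (-321.77) + (-483.56) + 344.60 = -1027.03
(Excluded from the current account — financial account: new loans extended by domestic banks to foreign borrowers 291.17, purchases of foreign government bonds by domestic residents 723.00.)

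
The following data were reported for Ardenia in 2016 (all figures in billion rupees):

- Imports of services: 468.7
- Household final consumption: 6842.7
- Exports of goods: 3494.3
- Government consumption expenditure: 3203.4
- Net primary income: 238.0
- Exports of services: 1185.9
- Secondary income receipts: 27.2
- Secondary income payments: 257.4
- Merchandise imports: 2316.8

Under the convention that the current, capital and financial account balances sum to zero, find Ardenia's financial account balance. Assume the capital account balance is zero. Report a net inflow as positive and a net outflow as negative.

-1902.5

Goods balance = 3494.3 - 2316.8 = 1177.5
Services balance = 1185.9 - 468.7 = 717.2
Trade balance (goods + services) = 1177.5 + 717.2 = 1894.7
Net primary income = 238.0
Net secondary income = 27.2 - 257.4 = -230.2
Current account = 1894.7 + 238.0 + (-230.2) = 1902.5
Financial account = -(1902.5) = -1902.5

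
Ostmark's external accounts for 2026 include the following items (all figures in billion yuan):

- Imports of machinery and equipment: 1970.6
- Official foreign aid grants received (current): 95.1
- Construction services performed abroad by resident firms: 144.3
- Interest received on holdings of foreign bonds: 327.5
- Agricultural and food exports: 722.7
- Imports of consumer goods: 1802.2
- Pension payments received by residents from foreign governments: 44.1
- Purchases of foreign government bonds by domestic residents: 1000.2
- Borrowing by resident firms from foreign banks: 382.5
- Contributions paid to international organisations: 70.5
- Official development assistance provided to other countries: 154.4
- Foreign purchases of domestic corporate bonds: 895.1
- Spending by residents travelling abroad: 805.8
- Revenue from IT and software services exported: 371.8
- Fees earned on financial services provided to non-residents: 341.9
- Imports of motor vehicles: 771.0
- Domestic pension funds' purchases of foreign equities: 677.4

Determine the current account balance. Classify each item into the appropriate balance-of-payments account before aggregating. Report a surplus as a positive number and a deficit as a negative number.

Goods: -1970.6 - 1802.2 + 722.7 - 771.0 = -3821.1
Services: -805.8 + 341.9 + 144.3 + 371.8 = 52.2
Primary income: 327.5
Secondary income: 44.1 - 70.5 + 95.1 - 154.4 = -85.7
Current account = (-3821.1) + 52.2 + 327.5 + (-85.7) = -3527.1
(Excluded from the current account — financial account: purchases of foreign government bonds by domestic residents 1000.2, borrowing by resident firms from foreign banks 382.5, foreign purchases of domestic corporate bonds 895.1, domestic pension funds' purchases of foreign equities 677.4.)

-3527.1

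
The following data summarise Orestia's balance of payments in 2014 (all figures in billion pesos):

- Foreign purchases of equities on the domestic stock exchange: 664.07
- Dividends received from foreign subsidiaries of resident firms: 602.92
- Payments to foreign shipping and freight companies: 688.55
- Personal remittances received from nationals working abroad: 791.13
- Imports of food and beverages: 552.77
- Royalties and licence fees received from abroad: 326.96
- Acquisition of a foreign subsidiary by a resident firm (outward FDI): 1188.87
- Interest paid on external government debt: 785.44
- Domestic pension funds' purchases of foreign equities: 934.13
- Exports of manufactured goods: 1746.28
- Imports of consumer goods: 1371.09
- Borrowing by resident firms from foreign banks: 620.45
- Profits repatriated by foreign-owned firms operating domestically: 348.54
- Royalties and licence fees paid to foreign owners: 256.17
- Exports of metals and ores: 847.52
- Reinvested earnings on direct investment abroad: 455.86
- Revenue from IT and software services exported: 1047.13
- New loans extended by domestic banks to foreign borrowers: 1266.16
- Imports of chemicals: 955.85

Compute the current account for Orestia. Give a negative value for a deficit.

859.39

Goods: -1371.09 + 847.52 - 955.85 + 1746.28 - 552.77 = -285.91
Services: -256.17 + 1047.13 + 326.96 - 688.55 = 429.37
Primary income: 602.92 + 455.86 - 785.44 - 348.54 = -75.20
Secondary income: 791.13
Current account = (-285.91) + 429.37 + (-75.20) + 791.13 = 859.39
(Excluded from the current account — financial account: foreign purchases of equities on the domestic stock exchange 664.07, acquisition of a foreign subsidiary by a resident firm (outward FDI) 1188.87, domestic pension funds' purchases of foreign equities 934.13, borrowing by resident firms from foreign banks 620.45, new loans extended by domestic banks to foreign borrowers 1266.16.)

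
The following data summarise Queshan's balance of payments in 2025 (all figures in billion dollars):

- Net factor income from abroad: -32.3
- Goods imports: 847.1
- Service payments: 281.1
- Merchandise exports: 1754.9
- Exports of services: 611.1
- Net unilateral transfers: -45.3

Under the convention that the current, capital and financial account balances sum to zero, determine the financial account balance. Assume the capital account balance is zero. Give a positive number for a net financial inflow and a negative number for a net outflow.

Goods balance = 1754.9 - 847.1 = 907.8
Services balance = 611.1 - 281.1 = 330.0
Trade balance (goods + services) = 907.8 + 330.0 = 1237.8
Net primary income = -32.3
Net secondary income = -45.3
Current account = 1237.8 + (-32.3) + (-45.3) = 1160.2
Financial account = -(1160.2) = -1160.2

-1160.2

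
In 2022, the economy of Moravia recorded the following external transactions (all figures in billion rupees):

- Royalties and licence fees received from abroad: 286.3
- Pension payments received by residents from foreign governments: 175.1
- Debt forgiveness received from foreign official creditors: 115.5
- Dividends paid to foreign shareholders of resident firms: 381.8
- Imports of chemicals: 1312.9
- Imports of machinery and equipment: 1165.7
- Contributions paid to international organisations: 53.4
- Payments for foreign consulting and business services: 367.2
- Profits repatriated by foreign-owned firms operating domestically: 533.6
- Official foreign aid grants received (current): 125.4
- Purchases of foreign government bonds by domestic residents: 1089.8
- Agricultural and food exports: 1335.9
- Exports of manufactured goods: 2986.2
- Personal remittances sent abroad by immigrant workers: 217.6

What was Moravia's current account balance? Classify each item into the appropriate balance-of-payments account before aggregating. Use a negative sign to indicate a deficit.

Goods: 1335.9 - 1312.9 - 1165.7 + 2986.2 = 1843.5
Services: 286.3 - 367.2 = -80.9
Primary income: -381.8 - 533.6 = -915.4
Secondary income: -217.6 + 175.1 - 53.4 + 125.4 = 29.5
Current account = 1843.5 + (-80.9) + (-915.4) + 29.5 = 876.7
(Excluded from the current account — capital account: debt forgiveness received from foreign official creditors 115.5; financial account: purchases of foreign government bonds by domestic residents 1089.8.)

876.7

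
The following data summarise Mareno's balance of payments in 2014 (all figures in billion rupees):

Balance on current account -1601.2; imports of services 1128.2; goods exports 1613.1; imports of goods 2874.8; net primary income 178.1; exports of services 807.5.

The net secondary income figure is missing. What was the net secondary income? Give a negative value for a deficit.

-196.9

Current account = goods balance + services balance + net primary income + net secondary income
Sum of the known components = -1404.3
Net secondary income = CA - (known components) = -1601.2 - (-1404.3) = -196.9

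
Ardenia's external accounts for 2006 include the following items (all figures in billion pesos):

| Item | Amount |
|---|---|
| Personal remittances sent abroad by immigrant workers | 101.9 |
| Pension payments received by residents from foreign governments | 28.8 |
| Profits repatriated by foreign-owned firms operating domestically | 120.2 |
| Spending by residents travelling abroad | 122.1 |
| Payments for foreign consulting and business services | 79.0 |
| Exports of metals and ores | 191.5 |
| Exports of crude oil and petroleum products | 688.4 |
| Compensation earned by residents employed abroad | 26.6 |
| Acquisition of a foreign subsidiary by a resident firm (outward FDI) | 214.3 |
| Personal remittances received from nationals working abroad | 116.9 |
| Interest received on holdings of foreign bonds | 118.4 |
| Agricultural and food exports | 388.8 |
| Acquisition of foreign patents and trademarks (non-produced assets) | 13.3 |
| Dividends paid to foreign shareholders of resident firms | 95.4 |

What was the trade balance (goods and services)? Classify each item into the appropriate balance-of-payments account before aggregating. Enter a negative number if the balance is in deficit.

Goods: 191.5 + 388.8 + 688.4 = 1268.7
Services: -79.0 - 122.1 = -201.1
Trade balance = 1268.7 + (-201.1) = 1067.6
(Excluded from the trade balance — secondary income: personal remittances sent abroad by immigrant workers 101.9, pension payments received by residents from foreign governments 28.8, personal remittances received from nationals working abroad 116.9; primary income: profits repatriated by foreign-owned firms operating domestically 120.2, compensation earned by residents employed abroad 26.6, interest received on holdings of foreign bonds 118.4, dividends paid to foreign shareholders of resident firms 95.4; financial account: acquisition of a foreign subsidiary by a resident firm (outward FDI) 214.3; capital account: acquisition of foreign patents and trademarks (non-produced assets) 13.3.)

1067.6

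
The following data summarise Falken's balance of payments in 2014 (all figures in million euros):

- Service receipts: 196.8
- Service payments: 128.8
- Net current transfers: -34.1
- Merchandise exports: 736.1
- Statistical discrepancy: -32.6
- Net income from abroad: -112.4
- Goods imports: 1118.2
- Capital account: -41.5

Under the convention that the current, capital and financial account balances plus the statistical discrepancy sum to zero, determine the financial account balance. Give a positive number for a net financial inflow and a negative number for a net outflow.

534.7

Goods balance = 736.1 - 1118.2 = -382.1
Services balance = 196.8 - 128.8 = 68.0
Trade balance (goods + services) = -382.1 + 68.0 = -314.1
Net primary income = -112.4
Net secondary income = -34.1
Current account = -314.1 + (-112.4) + (-34.1) = -460.6
Financial account = -(-460.6 + (-41.5) + (-32.6)) = 534.7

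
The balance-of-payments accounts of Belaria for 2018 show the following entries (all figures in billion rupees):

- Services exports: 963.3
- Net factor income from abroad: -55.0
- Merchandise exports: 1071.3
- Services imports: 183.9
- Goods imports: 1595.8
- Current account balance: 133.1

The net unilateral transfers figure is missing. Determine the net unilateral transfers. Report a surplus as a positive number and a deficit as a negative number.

-66.8

Current account = goods balance + services balance + net primary income + net secondary income
Sum of the known components = 199.9
Net unilateral transfers = CA - (known components) = 133.1 - 199.9 = -66.8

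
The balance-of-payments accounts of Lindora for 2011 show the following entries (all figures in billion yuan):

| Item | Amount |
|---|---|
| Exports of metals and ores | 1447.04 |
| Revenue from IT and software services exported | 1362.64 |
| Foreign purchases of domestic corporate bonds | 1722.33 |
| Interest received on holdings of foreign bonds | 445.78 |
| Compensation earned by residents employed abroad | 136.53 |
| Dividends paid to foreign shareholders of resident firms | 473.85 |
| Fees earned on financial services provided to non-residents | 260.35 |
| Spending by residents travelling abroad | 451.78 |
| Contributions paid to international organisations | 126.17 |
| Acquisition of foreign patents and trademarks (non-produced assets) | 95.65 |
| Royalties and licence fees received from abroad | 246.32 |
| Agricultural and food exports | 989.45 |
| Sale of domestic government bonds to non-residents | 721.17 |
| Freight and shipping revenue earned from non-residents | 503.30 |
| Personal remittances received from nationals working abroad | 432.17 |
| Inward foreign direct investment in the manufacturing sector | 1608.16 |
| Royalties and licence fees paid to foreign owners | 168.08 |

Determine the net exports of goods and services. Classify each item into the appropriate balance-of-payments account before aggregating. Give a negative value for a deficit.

Goods: 1447.04 + 989.45 = 2436.49
Services: -451.78 + 246.32 + 1362.64 + 260.35 + 503.30 - 168.08 = 1752.75
Trade balance = 2436.49 + 1752.75 = 4189.24
(Excluded from the trade balance — financial account: foreign purchases of domestic corporate bonds 1722.33, sale of domestic government bonds to non-residents 721.17, inward foreign direct investment in the manufacturing sector 1608.16; primary income: interest received on holdings of foreign bonds 445.78, compensation earned by residents employed abroad 136.53, dividends paid to foreign shareholders of resident firms 473.85; secondary income: contributions paid to international organisations 126.17, personal remittances received from nationals working abroad 432.17; capital account: acquisition of foreign patents and trademarks (non-produced assets) 95.65.)

4189.24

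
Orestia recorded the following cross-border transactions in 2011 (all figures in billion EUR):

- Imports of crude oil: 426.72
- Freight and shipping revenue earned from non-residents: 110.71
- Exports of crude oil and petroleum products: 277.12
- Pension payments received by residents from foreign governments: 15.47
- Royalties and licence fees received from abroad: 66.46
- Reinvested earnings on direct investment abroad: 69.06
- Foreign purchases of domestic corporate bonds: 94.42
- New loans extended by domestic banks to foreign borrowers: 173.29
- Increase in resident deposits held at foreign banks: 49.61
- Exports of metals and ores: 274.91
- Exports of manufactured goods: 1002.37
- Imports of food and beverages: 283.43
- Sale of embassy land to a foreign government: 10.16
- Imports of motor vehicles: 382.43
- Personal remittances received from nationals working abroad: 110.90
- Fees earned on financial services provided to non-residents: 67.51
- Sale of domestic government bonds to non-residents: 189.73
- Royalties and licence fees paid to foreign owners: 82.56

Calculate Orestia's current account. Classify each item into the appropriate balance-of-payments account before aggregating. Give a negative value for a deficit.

819.37

Goods: 277.12 - 283.43 + 1002.37 - 382.43 - 426.72 + 274.91 = 461.82
Services: 110.71 - 82.56 + 66.46 + 67.51 = 162.12
Primary income: 69.06
Secondary income: 15.47 + 110.90 = 126.37
Current account = 461.82 + 162.12 + 69.06 + 126.37 = 819.37
(Excluded from the current account — financial account: foreign purchases of domestic corporate bonds 94.42, new loans extended by domestic banks to foreign borrowers 173.29, increase in resident deposits held at foreign banks 49.61, sale of domestic government bonds to non-residents 189.73; capital account: sale of embassy land to a foreign government 10.16.)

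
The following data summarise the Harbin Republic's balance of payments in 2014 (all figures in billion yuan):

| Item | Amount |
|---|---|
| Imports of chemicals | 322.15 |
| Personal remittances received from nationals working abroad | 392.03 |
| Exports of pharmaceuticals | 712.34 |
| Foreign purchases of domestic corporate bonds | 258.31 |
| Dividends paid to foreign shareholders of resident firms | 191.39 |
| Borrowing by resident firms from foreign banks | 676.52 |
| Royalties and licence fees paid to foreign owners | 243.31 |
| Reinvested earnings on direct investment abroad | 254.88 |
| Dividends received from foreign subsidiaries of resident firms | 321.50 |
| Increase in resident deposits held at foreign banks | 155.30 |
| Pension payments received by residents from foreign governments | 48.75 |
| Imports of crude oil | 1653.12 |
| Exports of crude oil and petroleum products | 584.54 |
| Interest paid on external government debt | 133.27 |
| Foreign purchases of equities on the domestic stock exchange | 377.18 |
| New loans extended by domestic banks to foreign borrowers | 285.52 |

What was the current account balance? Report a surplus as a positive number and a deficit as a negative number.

Goods: 712.34 + 584.54 - 322.15 - 1653.12 = -678.39
Services: -243.31
Primary income: -191.39 + 321.50 - 133.27 + 254.88 = 251.72
Secondary income: 392.03 + 48.75 = 440.78
Current account = (-678.39) + (-243.31) + 251.72 + 440.78 = -229.20
(Excluded from the current account — financial account: foreign purchases of domestic corporate bonds 258.31, borrowing by resident firms from foreign banks 676.52, increase in resident deposits held at foreign banks 155.30, foreign purchases of equities on the domestic stock exchange 377.18, new loans extended by domestic banks to foreign borrowers 285.52.)

-229.20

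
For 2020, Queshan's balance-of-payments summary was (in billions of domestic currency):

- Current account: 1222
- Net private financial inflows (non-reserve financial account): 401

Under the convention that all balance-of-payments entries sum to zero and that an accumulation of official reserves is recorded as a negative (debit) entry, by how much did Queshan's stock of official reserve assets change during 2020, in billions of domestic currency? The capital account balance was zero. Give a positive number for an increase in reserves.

1623

Official reserve transactions balance = -(1222 + 401) = -1623
An accumulation of reserves is recorded as a debit (negative entry), so the change in the stock of reserves is the negative of that balance.
Change in official reserves = -(-1623) = 1623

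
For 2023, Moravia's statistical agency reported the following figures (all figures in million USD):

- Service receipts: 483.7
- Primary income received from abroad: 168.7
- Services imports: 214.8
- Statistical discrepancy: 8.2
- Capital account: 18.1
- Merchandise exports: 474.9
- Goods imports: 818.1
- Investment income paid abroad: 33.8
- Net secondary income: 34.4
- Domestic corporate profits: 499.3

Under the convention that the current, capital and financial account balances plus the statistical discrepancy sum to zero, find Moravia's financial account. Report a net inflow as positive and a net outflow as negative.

Goods balance = 474.9 - 818.1 = -343.2
Services balance = 483.7 - 214.8 = 268.9
Trade balance (goods + services) = -343.2 + 268.9 = -74.3
Net primary income = 168.7 - 33.8 = 134.9
Net secondary income = 34.4
Current account = -74.3 + 134.9 + 34.4 = 95.0
Financial account = -(95.0 + 18.1 + 8.2) = -121.3

-121.3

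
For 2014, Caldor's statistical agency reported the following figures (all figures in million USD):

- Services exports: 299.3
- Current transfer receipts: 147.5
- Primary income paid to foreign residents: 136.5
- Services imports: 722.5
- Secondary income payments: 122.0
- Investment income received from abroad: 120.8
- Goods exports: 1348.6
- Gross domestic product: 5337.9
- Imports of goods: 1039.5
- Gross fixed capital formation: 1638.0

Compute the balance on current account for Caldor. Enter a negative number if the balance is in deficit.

Goods balance = 1348.6 - 1039.5 = 309.1
Services balance = 299.3 - 722.5 = -423.2
Trade balance (goods + services) = 309.1 + (-423.2) = -114.1
Net primary income = 120.8 - 136.5 = -15.7
Net secondary income = 147.5 - 122.0 = 25.5
Current account = -114.1 + (-15.7) + 25.5 = -104.3

-104.3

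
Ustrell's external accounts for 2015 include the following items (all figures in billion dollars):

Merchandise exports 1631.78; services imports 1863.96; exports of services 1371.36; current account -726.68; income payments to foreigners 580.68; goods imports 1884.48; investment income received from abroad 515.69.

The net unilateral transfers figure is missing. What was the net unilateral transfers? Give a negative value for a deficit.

Current account = goods balance + services balance + net primary income + net secondary income
Sum of the known components = -810.29
Net unilateral transfers = CA - (known components) = -726.68 - (-810.29) = 83.61

83.61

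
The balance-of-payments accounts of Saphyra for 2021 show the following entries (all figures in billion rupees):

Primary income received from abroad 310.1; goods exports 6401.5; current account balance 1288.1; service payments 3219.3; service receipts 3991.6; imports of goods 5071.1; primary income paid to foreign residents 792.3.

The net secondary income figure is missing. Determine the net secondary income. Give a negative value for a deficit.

Current account = goods balance + services balance + net primary income + net secondary income
Sum of the known components = 1620.5
Net secondary income = CA - (known components) = 1288.1 - 1620.5 = -332.4

-332.4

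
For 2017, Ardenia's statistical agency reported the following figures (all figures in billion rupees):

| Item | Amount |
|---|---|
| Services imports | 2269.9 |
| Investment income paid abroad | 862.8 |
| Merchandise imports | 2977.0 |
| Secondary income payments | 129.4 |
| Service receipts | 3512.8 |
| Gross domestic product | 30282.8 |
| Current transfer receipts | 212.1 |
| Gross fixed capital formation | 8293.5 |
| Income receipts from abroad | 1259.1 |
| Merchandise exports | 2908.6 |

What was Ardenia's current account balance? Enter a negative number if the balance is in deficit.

Goods balance = 2908.6 - 2977.0 = -68.4
Services balance = 3512.8 - 2269.9 = 1242.9
Trade balance (goods + services) = -68.4 + 1242.9 = 1174.5
Net primary income = 1259.1 - 862.8 = 396.3
Net secondary income = 212.1 - 129.4 = 82.7
Current account = 1174.5 + 396.3 + 82.7 = 1653.5

1653.5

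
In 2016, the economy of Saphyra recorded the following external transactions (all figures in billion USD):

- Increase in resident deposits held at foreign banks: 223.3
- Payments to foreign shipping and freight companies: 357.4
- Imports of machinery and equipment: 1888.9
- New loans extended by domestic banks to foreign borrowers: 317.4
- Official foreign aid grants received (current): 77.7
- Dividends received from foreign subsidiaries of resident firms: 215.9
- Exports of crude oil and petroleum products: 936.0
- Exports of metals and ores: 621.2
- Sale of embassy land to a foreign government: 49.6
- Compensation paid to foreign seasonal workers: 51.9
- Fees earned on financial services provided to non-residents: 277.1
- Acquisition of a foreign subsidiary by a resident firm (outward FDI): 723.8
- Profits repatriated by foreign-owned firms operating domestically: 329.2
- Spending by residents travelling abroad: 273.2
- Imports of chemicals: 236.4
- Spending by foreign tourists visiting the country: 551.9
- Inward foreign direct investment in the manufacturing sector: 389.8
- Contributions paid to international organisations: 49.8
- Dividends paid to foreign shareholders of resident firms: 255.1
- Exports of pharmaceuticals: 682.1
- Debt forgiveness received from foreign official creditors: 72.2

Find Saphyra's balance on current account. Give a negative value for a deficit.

Goods: 621.2 - 1888.9 - 236.4 + 936.0 + 682.1 = 114.0
Services: -357.4 + 551.9 - 273.2 + 277.1 = 198.4
Primary income: -329.2 + 215.9 - 51.9 - 255.1 = -420.3
Secondary income: -49.8 + 77.7 = 27.9
Current account = 114.0 + 198.4 + (-420.3) + 27.9 = -80.0
(Excluded from the current account — financial account: increase in resident deposits held at foreign banks 223.3, new loans extended by domestic banks to foreign borrowers 317.4, acquisition of a foreign subsidiary by a resident firm (outward FDI) 723.8, inward foreign direct investment in the manufacturing sector 389.8; capital account: sale of embassy land to a foreign government 49.6, debt forgiveness received from foreign official creditors 72.2.)

-80.0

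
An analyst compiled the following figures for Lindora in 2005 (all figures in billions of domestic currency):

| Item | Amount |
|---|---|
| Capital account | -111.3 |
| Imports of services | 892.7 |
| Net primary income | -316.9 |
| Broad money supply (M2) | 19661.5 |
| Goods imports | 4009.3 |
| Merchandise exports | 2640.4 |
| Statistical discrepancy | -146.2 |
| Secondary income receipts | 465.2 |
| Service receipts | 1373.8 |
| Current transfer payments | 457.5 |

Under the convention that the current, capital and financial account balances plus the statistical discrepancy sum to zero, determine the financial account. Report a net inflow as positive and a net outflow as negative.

Goods balance = 2640.4 - 4009.3 = -1368.9
Services balance = 1373.8 - 892.7 = 481.1
Trade balance (goods + services) = -1368.9 + 481.1 = -887.8
Net primary income = -316.9
Net secondary income = 465.2 - 457.5 = 7.7
Current account = -887.8 + (-316.9) + 7.7 = -1197.0
Financial account = -(-1197.0 + (-111.3) + (-146.2)) = 1454.5

1454.5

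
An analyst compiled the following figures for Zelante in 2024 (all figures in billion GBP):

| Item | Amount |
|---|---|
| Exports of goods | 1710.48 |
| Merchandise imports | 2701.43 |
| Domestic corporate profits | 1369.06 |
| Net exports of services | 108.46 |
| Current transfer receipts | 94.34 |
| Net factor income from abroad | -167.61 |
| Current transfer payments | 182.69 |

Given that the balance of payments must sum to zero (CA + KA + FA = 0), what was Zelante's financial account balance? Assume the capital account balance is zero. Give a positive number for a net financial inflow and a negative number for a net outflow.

1138.45

Goods balance = 1710.48 - 2701.43 = -990.95
Services balance = 108.46
Trade balance (goods + services) = -990.95 + 108.46 = -882.49
Net primary income = -167.61
Net secondary income = 94.34 - 182.69 = -88.35
Current account = -882.49 + (-167.61) + (-88.35) = -1138.45
Financial account = -(-1138.45) = 1138.45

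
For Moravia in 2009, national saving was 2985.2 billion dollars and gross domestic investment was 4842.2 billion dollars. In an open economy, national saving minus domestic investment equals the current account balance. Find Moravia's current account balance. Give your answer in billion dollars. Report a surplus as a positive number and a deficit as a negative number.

-1857.0

S - I = CA (net lending to the rest of the world).
CA = S - I = 2985.2 - 4842.2 = -1857.0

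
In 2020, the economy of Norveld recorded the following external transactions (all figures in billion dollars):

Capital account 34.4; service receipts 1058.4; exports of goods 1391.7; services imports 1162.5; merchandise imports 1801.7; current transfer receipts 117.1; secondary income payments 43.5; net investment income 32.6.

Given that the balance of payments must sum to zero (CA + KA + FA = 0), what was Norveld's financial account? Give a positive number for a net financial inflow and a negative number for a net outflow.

Goods balance = 1391.7 - 1801.7 = -410.0
Services balance = 1058.4 - 1162.5 = -104.1
Trade balance (goods + services) = -410.0 + (-104.1) = -514.1
Net primary income = 32.6
Net secondary income = 117.1 - 43.5 = 73.6
Current account = -514.1 + 32.6 + 73.6 = -407.9
Financial account = -(-407.9 + 34.4) = 373.5

373.5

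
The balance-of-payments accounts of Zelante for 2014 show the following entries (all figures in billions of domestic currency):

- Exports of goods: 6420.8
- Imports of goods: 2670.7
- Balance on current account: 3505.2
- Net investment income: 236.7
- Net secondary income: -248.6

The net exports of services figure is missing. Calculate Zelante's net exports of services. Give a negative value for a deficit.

-233.0

Current account = goods balance + services balance + net primary income + net secondary income
Sum of the known components = 3738.2
Net exports of services = CA - (known components) = 3505.2 - 3738.2 = -233.0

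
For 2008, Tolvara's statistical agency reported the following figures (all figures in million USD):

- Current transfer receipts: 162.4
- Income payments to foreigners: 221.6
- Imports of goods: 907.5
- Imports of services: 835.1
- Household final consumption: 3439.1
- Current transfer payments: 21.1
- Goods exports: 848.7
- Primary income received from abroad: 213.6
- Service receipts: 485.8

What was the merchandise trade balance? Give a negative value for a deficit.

Goods balance = 848.7 - 907.5 = -58.8

-58.8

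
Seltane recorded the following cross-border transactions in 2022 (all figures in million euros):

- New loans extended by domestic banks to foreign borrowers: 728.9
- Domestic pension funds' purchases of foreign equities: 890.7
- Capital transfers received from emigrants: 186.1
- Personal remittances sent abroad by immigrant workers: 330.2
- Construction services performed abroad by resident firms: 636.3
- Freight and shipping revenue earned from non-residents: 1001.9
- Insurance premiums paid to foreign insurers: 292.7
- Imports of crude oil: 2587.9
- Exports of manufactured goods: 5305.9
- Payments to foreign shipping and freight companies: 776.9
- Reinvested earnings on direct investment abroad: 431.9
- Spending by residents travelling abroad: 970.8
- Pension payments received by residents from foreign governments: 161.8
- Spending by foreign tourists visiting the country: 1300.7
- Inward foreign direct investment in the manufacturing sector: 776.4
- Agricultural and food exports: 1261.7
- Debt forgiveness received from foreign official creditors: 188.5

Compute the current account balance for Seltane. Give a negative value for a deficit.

Goods: 1261.7 + 5305.9 - 2587.9 = 3979.7
Services: 1300.7 - 776.9 + 1001.9 + 636.3 - 292.7 - 970.8 = 898.5
Primary income: 431.9
Secondary income: 161.8 - 330.2 = -168.4
Current account = 3979.7 + 898.5 + 431.9 + (-168.4) = 5141.7
(Excluded from the current account — financial account: new loans extended by domestic banks to foreign borrowers 728.9, domestic pension funds' purchases of foreign equities 890.7, inward foreign direct investment in the manufacturing sector 776.4; capital account: capital transfers received from emigrants 186.1, debt forgiveness received from foreign official creditors 188.5.)

5141.7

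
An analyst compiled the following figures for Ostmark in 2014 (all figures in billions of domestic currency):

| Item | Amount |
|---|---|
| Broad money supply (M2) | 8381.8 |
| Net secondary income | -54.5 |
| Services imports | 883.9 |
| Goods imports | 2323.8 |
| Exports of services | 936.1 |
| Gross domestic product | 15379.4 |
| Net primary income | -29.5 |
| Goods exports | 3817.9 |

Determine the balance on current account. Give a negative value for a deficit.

Goods balance = 3817.9 - 2323.8 = 1494.1
Services balance = 936.1 - 883.9 = 52.2
Trade balance (goods + services) = 1494.1 + 52.2 = 1546.3
Net primary income = -29.5
Net secondary income = -54.5
Current account = 1546.3 + (-29.5) + (-54.5) = 1462.3

1462.3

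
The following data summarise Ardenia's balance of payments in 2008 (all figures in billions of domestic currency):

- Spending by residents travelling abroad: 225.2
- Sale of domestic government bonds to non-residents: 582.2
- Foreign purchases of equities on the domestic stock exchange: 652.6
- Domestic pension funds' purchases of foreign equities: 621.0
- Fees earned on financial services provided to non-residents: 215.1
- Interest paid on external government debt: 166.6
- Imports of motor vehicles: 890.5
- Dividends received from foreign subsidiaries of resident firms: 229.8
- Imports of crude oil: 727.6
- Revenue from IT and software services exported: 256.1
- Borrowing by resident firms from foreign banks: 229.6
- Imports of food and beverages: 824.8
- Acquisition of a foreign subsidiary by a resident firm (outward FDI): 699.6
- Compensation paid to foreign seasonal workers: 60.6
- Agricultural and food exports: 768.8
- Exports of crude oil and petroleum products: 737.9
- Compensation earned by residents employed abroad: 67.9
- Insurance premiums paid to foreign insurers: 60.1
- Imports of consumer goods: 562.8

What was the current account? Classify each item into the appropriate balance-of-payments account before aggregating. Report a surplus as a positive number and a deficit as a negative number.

-1242.6

Goods: -890.5 + 737.9 - 562.8 - 727.6 + 768.8 - 824.8 = -1499.0
Services: 215.1 + 256.1 - 60.1 - 225.2 = 185.9
Primary income: 67.9 - 166.6 - 60.6 + 229.8 = 70.5
Current account = (-1499.0) + 185.9 + 70.5 = -1242.6
(Excluded from the current account — financial account: sale of domestic government bonds to non-residents 582.2, foreign purchases of equities on the domestic stock exchange 652.6, domestic pension funds' purchases of foreign equities 621.0, borrowing by resident firms from foreign banks 229.6, acquisition of a foreign subsidiary by a resident firm (outward FDI) 699.6.)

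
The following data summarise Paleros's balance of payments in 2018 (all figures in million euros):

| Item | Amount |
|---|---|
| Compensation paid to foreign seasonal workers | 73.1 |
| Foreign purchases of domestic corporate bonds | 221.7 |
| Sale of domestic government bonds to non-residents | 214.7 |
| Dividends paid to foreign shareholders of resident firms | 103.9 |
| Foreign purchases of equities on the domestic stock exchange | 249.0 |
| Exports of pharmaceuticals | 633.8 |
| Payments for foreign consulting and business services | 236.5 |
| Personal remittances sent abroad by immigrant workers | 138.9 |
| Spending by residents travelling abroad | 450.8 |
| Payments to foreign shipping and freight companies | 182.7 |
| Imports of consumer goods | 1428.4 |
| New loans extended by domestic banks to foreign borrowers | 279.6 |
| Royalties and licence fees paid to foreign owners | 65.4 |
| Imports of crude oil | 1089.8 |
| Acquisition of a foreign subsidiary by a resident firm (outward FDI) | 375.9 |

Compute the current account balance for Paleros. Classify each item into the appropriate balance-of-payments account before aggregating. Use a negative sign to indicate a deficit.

Goods: -1089.8 + 633.8 - 1428.4 = -1884.4
Services: -65.4 - 182.7 - 450.8 - 236.5 = -935.4
Primary income: -103.9 - 73.1 = -177.0
Secondary income: -138.9
Current account = (-1884.4) + (-935.4) + (-177.0) + (-138.9) = -3135.7
(Excluded from the current account — financial account: foreign purchases of domestic corporate bonds 221.7, sale of domestic government bonds to non-residents 214.7, foreign purchases of equities on the domestic stock exchange 249.0, new loans extended by domestic banks to foreign borrowers 279.6, acquisition of a foreign subsidiary by a resident firm (outward FDI) 375.9.)

-3135.7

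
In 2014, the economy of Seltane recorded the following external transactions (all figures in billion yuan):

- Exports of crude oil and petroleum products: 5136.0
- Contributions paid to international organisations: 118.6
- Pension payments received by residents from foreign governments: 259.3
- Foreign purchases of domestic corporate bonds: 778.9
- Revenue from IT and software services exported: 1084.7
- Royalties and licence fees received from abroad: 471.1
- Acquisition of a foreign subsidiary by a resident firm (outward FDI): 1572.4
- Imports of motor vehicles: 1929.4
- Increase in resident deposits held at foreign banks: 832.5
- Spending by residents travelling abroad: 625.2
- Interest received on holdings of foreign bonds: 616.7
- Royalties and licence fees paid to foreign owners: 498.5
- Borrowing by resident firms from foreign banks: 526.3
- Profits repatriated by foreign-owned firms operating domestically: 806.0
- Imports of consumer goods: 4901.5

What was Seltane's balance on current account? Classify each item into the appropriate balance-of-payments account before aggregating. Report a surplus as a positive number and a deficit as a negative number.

Goods: -4901.5 + 5136.0 - 1929.4 = -1694.9
Services: 1084.7 - 498.5 + 471.1 - 625.2 = 432.1
Primary income: -806.0 + 616.7 = -189.3
Secondary income: -118.6 + 259.3 = 140.7
Current account = (-1694.9) + 432.1 + (-189.3) + 140.7 = -1311.4
(Excluded from the current account — financial account: foreign purchases of domestic corporate bonds 778.9, acquisition of a foreign subsidiary by a resident firm (outward FDI) 1572.4, increase in resident deposits held at foreign banks 832.5, borrowing by resident firms from foreign banks 526.3.)

-1311.4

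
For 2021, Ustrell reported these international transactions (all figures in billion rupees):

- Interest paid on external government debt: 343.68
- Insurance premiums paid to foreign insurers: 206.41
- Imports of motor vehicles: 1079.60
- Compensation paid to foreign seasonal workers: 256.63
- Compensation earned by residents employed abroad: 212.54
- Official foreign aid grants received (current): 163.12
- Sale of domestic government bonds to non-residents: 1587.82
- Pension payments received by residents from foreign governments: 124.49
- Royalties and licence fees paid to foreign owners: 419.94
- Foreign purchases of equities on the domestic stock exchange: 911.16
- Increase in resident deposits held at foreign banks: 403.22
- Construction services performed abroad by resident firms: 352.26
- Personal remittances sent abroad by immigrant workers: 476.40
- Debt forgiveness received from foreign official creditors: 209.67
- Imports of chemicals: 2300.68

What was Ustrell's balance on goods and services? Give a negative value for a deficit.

Goods: -2300.68 - 1079.60 = -3380.28
Services: 352.26 - 206.41 - 419.94 = -274.09
Trade balance = -3380.28 + (-274.09) = -3654.37
(Excluded from the trade balance — primary income: interest paid on external government debt 343.68, compensation paid to foreign seasonal workers 256.63, compensation earned by residents employed abroad 212.54; secondary income: official foreign aid grants received (current) 163.12, pension payments received by residents from foreign governments 124.49, personal remittances sent abroad by immigrant workers 476.40; financial account: sale of domestic government bonds to non-residents 1587.82, foreign purchases of equities on the domestic stock exchange 911.16, increase in resident deposits held at foreign banks 403.22; capital account: debt forgiveness received from foreign official creditors 209.67.)

-3654.37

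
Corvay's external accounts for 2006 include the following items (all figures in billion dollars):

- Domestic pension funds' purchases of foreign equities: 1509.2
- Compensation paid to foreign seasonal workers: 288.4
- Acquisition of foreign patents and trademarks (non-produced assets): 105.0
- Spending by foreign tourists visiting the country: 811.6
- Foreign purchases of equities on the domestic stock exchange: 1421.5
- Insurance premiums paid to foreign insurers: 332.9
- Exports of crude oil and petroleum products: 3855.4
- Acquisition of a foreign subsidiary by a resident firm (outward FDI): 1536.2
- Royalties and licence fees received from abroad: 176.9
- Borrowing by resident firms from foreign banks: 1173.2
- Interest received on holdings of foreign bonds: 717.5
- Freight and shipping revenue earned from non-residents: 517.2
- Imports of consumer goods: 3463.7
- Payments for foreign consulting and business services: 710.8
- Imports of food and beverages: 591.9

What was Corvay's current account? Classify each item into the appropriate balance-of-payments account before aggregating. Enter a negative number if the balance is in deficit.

Goods: -3463.7 + 3855.4 - 591.9 = -200.2
Services: 811.6 + 176.9 - 332.9 - 710.8 + 517.2 = 462.0
Primary income: -288.4 + 717.5 = 429.1
Current account = (-200.2) + 462.0 + 429.1 = 690.9
(Excluded from the current account — financial account: domestic pension funds' purchases of foreign equities 1509.2, foreign purchases of equities on the domestic stock exchange 1421.5, acquisition of a foreign subsidiary by a resident firm (outward FDI) 1536.2, borrowing by resident firms from foreign banks 1173.2; capital account: acquisition of foreign patents and trademarks (non-produced assets) 105.0.)

690.9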